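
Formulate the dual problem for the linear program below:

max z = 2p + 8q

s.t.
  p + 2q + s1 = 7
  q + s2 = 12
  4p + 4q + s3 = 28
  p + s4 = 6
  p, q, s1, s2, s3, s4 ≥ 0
Minimize: z = 7y1 + 12y2 + 28y3 + 6y4

Subject to:
  C1: -y1 - 4y3 - y4 ≤ -2
  C2: -2y1 - y2 - 4y3 ≤ -8
  y1, y2, y3, y4 ≥ 0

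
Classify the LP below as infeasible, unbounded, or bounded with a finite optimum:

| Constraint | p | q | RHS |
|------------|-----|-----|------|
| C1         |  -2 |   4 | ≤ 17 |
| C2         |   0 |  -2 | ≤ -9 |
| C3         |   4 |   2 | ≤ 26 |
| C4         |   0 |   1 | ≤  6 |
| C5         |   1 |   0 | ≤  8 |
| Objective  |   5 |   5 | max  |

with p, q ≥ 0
The point (3.5, 6) satisfies every constraint, so the LP is feasible; the constraints give p ≤ 8 and q ≤ 6, which with p, q ≥ 0 keep the feasible region inside a bounded box. A feasible, bounded LP attains a finite optimum at a vertex.

Bounded optimum: z* = 47.5 at (3.5, 6).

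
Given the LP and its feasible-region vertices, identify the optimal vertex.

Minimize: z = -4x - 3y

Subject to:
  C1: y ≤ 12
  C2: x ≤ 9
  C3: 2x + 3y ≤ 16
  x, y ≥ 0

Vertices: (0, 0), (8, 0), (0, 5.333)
Evaluating z = -4x - 3y at each vertex:
  (0, 0): z = 0
  (8, 0): z = -32
  (0, 5.333): z = -16

The smallest value is z = -32, attained at (8, 0).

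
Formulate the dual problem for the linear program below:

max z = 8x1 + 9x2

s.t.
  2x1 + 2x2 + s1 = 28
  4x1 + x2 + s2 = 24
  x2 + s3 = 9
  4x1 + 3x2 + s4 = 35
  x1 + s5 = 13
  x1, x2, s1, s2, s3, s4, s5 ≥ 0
Minimize: z = 28y1 + 24y2 + 9y3 + 35y4 + 13y5

Subject to:
  C1: -2y1 - 4y2 - 4y4 - y5 ≤ -8
  C2: -2y1 - y2 - y3 - 3y4 ≤ -9
  y1, y2, y3, y4, y5 ≥ 0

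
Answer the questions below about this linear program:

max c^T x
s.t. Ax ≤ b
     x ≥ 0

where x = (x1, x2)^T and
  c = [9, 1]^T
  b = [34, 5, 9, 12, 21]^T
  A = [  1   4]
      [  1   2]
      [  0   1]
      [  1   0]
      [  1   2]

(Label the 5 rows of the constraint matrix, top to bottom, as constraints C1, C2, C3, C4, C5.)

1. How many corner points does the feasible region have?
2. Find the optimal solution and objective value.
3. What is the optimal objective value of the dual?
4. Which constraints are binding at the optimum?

1. 3
2. x1 = 5, x2 = 0, z = 45
3. 45 (by strong duality, equal to the primal optimum)
4. C2, x2 ≥ 0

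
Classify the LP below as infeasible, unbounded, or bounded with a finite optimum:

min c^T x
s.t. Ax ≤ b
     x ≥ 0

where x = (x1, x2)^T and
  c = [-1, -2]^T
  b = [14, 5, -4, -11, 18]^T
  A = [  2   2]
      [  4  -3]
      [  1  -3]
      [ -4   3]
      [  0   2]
One constraint requires 4x1 - 3x2 ≤ 5, while the constraint -4x1 + 3x2 ≤ -11 is equivalent to 4x1 - 3x2 ≥ 11. Together they would need 11 ≤ 4x1 - 3x2 ≤ 5, which is impossible since 11 > 5. No point satisfies all constraints.

Infeasible: no point satisfies all constraints simultaneously.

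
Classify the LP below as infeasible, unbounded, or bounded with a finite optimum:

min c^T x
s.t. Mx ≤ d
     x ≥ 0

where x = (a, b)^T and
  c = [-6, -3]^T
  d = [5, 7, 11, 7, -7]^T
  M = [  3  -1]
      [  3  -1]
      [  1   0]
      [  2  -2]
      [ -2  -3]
Feasible point: (0, 3) satisfies every constraint, so the LP is feasible.
Direction d = (0, 1): for each constraint row a, a·d ≤ 0 —
  (3)(0) + (-1)(1) = -1 ≤ 0
  (3)(0) + (-1)(1) = -1 ≤ 0
  (1)(0) + (0)(1) = 0 ≤ 0
  (2)(0) + (-2)(1) = -2 ≤ 0
  (-2)(0) + (-3)(1) = -3 ≤ 0
and d ≥ 0, so (0, 3) + t·d stays feasible for every t ≥ 0. Along this ray z = -6a - 3b changes by -3 per unit t, so z → −∞.

Unbounded — the objective can decrease without bound over the feasible region.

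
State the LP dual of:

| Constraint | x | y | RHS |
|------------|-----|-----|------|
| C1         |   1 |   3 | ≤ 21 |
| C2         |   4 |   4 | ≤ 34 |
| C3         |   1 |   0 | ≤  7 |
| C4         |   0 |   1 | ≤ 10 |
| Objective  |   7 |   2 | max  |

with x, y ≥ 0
Minimize: z = 21y1 + 34y2 + 7y3 + 10y4

Subject to:
  C1: -y1 - 4y2 - y3 ≤ -7
  C2: -3y1 - 4y2 - y4 ≤ -2
  y1, y2, y3, y4 ≥ 0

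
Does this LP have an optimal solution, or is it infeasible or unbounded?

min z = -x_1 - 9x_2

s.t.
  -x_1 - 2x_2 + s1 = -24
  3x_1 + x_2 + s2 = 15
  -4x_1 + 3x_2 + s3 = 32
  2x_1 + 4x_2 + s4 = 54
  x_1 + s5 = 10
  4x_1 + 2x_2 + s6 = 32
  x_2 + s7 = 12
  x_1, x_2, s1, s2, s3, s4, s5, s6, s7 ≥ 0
The point (1, 12) satisfies every constraint, so the LP is feasible; the constraints give x_1 ≤ 10 and x_2 ≤ 12, which with x_1, x_2 ≥ 0 keep the feasible region inside a bounded box. A feasible, bounded LP attains a finite optimum at a vertex.

Evaluating z = -x_1 - 9x_2 at each vertex:
  (0.7273, 11.64): z = -105.5
  (1.2, 11.4): z = -103.8
  (1, 12): z = -109

Bounded optimum: z* = -109 at (1, 12).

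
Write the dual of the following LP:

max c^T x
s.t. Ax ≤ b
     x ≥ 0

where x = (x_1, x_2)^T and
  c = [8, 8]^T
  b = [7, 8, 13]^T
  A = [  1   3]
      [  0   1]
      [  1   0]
Minimize: z = 7y1 + 8y2 + 13y3

Subject to:
  C1: -y1 - y3 ≤ -8
  C2: -3y1 - y2 ≤ -8
  y1, y2, y3 ≥ 0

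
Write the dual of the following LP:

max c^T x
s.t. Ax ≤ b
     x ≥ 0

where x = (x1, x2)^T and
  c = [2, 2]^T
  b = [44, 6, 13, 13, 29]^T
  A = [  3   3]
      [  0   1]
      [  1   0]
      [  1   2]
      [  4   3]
Minimize: z = 44y1 + 6y2 + 13y3 + 13y4 + 29y5

Subject to:
  C1: -3y1 - y3 - y4 - 4y5 ≤ -2
  C2: -3y1 - y2 - 2y4 - 3y5 ≤ -2
  y1, y2, y3, y4, y5 ≥ 0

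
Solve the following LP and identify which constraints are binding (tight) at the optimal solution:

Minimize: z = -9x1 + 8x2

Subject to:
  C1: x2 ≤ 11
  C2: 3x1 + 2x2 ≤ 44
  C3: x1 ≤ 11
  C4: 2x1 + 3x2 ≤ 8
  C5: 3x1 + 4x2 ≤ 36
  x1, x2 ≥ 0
Optimal: x1 = 4, x2 = 0
Slack at optimum:
  C1: slack = 11
  C2: slack = 32
  C3: slack = 7
  C4: slack = 0 (binding)
  C5: slack = 24
  x1 ≥ 0: x1 = 4
  x2 ≥ 0: x2 = 0 (binding)
Binding constraints: C4, x2 ≥ 0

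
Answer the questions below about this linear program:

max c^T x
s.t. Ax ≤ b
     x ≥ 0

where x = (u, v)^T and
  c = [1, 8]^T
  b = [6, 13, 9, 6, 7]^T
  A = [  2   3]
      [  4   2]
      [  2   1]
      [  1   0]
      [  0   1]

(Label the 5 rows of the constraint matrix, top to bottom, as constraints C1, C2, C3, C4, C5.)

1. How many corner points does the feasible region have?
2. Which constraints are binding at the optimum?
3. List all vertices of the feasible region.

1. 3
2. C1, u ≥ 0
3. (0, 0), (3, 0), (0, 2)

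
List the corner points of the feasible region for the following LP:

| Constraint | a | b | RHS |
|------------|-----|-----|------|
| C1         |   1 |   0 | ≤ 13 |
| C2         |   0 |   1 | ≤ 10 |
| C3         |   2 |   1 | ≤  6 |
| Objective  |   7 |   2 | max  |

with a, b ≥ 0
Each vertex is the intersection of two constraint boundaries that also satisfies all remaining constraints:
  a = 0 and b = 0 → (0, 0)
  2a + b = 6 and b = 0 → (3, 0)
  2a + b = 6 and a = 0 → (0, 6)

Vertices: (0, 0), (3, 0), (0, 6)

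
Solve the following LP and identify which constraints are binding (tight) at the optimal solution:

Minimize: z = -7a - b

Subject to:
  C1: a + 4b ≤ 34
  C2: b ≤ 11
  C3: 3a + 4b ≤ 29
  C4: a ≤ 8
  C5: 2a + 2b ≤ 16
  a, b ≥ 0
Optimal: a = 8, b = 0
Binding: C4, C5, b ≥ 0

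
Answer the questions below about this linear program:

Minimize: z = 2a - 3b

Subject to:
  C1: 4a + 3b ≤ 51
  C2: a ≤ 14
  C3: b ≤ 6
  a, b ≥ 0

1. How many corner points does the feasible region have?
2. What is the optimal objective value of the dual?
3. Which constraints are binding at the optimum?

1. 4
2. -18 (by strong duality, equal to the primal optimum)
3. C3, a ≥ 0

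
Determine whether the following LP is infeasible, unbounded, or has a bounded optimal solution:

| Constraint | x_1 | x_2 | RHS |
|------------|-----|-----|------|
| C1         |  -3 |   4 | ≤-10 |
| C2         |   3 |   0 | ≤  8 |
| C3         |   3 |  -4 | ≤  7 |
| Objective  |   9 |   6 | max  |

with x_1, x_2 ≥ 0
C3 requires 3x_1 - 4x_2 ≤ 7, while C1 (-3x_1 + 4x_2 ≤ -10) is equivalent to 3x_1 - 4x_2 ≥ 10. Together they would need 10 ≤ 3x_1 - 4x_2 ≤ 7, which is impossible since 10 > 7. No point satisfies all constraints.

The feasible region is empty; the LP is infeasible.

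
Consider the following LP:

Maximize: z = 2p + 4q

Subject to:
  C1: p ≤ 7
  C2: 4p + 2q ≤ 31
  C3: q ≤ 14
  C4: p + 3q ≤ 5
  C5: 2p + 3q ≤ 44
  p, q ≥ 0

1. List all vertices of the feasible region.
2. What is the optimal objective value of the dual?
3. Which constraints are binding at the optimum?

1. (0, 0), (5, 0), (0, 1.667)
2. 10 (by strong duality, equal to the primal optimum)
3. C4, q ≥ 0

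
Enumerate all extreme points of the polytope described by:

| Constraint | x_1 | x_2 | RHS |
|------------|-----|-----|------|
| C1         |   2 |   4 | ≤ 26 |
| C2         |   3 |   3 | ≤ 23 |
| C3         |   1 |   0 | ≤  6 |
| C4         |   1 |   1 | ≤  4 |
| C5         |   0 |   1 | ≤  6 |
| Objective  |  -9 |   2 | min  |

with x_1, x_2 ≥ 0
Each vertex is the intersection of two constraint boundaries that also satisfies all remaining constraints:
  x_1 = 0 and x_2 = 0 → (0, 0)
  x_1 + x_2 = 4 and x_2 = 0 → (4, 0)
  x_1 + x_2 = 4 and x_1 = 0 → (0, 4)

Vertices: (0, 0), (4, 0), (0, 4)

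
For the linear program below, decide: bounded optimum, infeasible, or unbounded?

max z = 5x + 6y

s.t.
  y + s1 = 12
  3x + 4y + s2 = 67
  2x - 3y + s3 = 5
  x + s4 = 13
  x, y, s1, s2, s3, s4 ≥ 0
The point (13, 7) satisfies every constraint, so the LP is feasible; the constraints give x ≤ 13 and y ≤ 12, which with x, y ≥ 0 keep the feasible region inside a bounded box. A feasible, bounded LP attains a finite optimum at a vertex.

Bounded optimum: z* = 107 at (13, 7).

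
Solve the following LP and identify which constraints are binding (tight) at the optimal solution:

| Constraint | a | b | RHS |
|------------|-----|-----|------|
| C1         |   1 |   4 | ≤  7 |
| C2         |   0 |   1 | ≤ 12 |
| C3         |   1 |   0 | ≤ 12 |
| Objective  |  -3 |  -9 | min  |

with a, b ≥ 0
Optimal: a = 7, b = 0
Binding: C1, b ≥ 0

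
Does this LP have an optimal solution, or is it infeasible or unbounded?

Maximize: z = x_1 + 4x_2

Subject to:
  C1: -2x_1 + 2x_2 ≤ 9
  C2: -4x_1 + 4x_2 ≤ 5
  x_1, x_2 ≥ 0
Feasible point: (0, 0) satisfies every constraint, so the LP is feasible.
Direction d = (1, 0): for each constraint row a, a·d ≤ 0 —
  (-2)(1) + (2)(0) = -2 ≤ 0
  (-4)(1) + (4)(0) = -4 ≤ 0
and d ≥ 0, so (0, 0) + t·d stays feasible for every t ≥ 0. Along this ray z = x_1 + 4x_2 changes by 1 per unit t, so z → +∞.

The LP is unbounded; z can be made arbitrarily large.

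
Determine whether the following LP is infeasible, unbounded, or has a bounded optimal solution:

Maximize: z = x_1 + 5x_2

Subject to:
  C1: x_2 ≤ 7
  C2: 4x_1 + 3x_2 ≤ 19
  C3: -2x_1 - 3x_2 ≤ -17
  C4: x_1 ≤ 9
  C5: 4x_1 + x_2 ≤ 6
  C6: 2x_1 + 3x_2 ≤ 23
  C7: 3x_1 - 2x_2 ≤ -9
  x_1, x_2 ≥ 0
The point (0, 6) satisfies every constraint, so the LP is feasible; the constraints give x_1 ≤ 9 and x_2 ≤ 7, which with x_1, x_2 ≥ 0 keep the feasible region inside a bounded box. A feasible, bounded LP attains a finite optimum at a vertex.

Evaluating z = x_1 + 5x_2 at each vertex:
  (0, 5.667): z = 28.33
  (0.1, 5.6): z = 28.1
  (0, 6): z = 30

Feasible with finite optimum z* = 30 at (0, 6).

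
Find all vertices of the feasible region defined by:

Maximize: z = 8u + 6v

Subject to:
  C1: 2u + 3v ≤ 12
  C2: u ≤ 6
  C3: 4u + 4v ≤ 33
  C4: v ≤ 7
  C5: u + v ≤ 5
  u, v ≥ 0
Each vertex is the intersection of two constraint boundaries that also satisfies all remaining constraints:
  u = 0 and v = 0 → (0, 0)
  u + v = 5 and v = 0 → (5, 0)
  2u + 3v = 12 and u + v = 5 → (3, 2)
  2u + 3v = 12 and u = 0 → (0, 4)

Vertices: (0, 0), (5, 0), (3, 2), (0, 4)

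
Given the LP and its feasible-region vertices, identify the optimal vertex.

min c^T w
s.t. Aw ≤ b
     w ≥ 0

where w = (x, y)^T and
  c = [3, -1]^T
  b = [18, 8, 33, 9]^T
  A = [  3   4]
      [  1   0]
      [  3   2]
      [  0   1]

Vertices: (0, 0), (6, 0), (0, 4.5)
Evaluating z = 3x - y at each vertex:
  (0, 0): z = 0
  (6, 0): z = 18
  (0, 4.5): z = -4.5

The smallest value is z = -4.5, attained at (0, 4.5).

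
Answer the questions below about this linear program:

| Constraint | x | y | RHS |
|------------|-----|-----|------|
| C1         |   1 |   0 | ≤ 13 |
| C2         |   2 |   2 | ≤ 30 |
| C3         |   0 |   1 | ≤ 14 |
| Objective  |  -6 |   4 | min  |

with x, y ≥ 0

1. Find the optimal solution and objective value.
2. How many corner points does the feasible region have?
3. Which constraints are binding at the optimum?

1. x = 13, y = 0, z = -78
2. 5
3. C1, y ≥ 0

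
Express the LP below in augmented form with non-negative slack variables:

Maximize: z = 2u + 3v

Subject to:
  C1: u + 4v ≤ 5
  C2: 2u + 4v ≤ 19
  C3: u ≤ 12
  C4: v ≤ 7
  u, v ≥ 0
max z = 2u + 3v

s.t.
  u + 4v + s1 = 5
  2u + 4v + s2 = 19
  u + s3 = 12
  v + s4 = 7
  u, v, s1, s2, s3, s4 ≥ 0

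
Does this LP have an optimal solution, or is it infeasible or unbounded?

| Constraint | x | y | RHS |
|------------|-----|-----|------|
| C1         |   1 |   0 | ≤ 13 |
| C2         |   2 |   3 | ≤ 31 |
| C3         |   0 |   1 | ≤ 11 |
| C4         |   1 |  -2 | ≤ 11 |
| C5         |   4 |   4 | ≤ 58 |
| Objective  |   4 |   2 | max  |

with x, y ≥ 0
The point (13, 1.5) satisfies every constraint, so the LP is feasible; the constraints give x ≤ 13 and y ≤ 11, which with x, y ≥ 0 keep the feasible region inside a bounded box. A feasible, bounded LP attains a finite optimum at a vertex.

Evaluating z = 4x + 2y at each vertex:
  (0, 0): z = 0
  (11, 0): z = 44
  (13, 1): z = 54
  (13, 1.5): z = 55
  (12.5, 2): z = 54
  (0, 10.33): z = 20.67

The LP has an optimal solution: (13, 1.5) with z = 55.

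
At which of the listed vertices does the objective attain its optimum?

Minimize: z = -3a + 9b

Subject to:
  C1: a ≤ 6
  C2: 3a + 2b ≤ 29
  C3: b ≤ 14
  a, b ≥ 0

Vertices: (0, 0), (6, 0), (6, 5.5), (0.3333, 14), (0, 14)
Evaluating z = -3a + 9b at each vertex:
  (0, 0): z = 0
  (6, 0): z = -18
  (6, 5.5): z = 31.5
  (0.3333, 14): z = 125
  (0, 14): z = 126

The smallest value is z = -18, attained at (6, 0).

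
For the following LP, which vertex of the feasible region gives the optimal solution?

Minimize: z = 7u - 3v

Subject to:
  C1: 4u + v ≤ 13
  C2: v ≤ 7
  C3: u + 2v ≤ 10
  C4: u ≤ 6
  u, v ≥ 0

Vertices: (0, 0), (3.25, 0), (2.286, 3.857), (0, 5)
(0, 5) with z = -15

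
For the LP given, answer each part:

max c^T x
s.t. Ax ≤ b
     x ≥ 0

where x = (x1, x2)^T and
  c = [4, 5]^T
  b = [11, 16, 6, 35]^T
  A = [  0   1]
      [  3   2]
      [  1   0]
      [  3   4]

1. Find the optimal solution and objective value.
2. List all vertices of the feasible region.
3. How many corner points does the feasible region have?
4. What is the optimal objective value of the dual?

1. x1 = 0, x2 = 8, z = 40
2. (0, 0), (5.333, 0), (0, 8)
3. 3
4. 40 (by strong duality, equal to the primal optimum)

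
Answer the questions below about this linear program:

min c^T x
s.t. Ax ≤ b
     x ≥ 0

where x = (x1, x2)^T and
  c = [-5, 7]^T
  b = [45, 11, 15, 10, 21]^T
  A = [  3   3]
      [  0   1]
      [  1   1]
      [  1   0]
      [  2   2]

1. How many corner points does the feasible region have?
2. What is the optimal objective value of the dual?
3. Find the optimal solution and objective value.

1. 4
2. -50 (by strong duality, equal to the primal optimum)
3. x1 = 10, x2 = 0, z = -50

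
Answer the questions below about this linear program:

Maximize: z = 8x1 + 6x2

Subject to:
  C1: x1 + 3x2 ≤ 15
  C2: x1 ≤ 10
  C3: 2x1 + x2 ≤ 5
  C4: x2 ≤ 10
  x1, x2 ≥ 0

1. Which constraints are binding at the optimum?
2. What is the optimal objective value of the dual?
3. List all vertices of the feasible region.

1. C1, C3, x1 ≥ 0
2. 30 (by strong duality, equal to the primal optimum)
3. (0, 0), (2.5, 0), (0, 5)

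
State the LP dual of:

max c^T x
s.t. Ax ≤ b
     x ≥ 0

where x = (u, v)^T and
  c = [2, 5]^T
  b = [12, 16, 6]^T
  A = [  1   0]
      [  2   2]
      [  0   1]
Minimize: z = 12y1 + 16y2 + 6y3

Subject to:
  C1: -y1 - 2y2 ≤ -2
  C2: -2y2 - y3 ≤ -5
  y1, y2, y3 ≥ 0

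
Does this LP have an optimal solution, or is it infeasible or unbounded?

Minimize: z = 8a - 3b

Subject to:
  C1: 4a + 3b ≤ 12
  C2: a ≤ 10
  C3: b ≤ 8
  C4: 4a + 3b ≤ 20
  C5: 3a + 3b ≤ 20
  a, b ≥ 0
The point (0, 4) satisfies every constraint, so the LP is feasible; the constraints give a ≤ 10 and b ≤ 8, which with a, b ≥ 0 keep the feasible region inside a bounded box. A feasible, bounded LP attains a finite optimum at a vertex.

Evaluating z = 8a - 3b at each vertex:
  (0, 0): z = 0
  (3, 0): z = 24
  (0, 4): z = -12

Bounded optimum: z* = -12 at (0, 4).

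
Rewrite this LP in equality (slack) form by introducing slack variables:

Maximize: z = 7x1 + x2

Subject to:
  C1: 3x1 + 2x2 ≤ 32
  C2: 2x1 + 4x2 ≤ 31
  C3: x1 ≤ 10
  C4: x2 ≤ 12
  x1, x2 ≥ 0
max z = 7x1 + x2

s.t.
  3x1 + 2x2 + s1 = 32
  2x1 + 4x2 + s2 = 31
  x1 + s3 = 10
  x2 + s4 = 12
  x1, x2, s1, s2, s3, s4 ≥ 0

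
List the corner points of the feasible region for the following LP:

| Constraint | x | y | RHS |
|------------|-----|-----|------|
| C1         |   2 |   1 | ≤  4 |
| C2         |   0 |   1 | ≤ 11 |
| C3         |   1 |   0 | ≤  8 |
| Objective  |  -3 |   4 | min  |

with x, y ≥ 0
Each vertex is the intersection of two constraint boundaries that also satisfies all remaining constraints:
  x = 0 and y = 0 → (0, 0)
  2x + y = 4 and y = 0 → (2, 0)
  2x + y = 4 and x = 0 → (0, 4)

Vertices: (0, 0), (2, 0), (0, 4)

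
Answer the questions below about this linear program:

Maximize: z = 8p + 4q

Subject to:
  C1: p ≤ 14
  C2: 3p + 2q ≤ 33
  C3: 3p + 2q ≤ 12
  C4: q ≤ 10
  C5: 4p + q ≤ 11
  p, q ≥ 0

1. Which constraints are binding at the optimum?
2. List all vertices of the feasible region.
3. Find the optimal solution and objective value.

1. C3, C5
2. (0, 0), (2.75, 0), (2, 3), (0, 6)
3. p = 2, q = 3, z = 28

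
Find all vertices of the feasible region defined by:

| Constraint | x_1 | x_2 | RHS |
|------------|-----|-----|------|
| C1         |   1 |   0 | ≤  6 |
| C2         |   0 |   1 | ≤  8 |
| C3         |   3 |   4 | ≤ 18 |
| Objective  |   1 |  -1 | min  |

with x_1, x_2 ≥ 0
Each vertex is the intersection of two constraint boundaries that also satisfies all remaining constraints:
  x_1 = 0 and x_2 = 0 → (0, 0)
  x_1 = 6 and 3x_1 + 4x_2 = 18 → (6, 0)
  3x_1 + 4x_2 = 18 and x_1 = 0 → (0, 4.5)

Vertices: (0, 0), (6, 0), (0, 4.5)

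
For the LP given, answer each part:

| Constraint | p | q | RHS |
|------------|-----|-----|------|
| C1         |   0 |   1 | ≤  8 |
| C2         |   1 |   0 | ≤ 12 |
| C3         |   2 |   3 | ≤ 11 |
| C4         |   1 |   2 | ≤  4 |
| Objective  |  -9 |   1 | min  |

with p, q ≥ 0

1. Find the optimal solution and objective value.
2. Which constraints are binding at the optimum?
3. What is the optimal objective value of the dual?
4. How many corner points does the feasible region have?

1. p = 4, q = 0, z = -36
2. C4, q ≥ 0
3. -36 (by strong duality, equal to the primal optimum)
4. 3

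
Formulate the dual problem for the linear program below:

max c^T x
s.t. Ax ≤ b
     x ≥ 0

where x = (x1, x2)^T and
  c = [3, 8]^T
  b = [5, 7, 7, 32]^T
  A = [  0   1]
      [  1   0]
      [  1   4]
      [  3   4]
Minimize: z = 5y1 + 7y2 + 7y3 + 32y4

Subject to:
  C1: -y2 - y3 - 3y4 ≤ -3
  C2: -y1 - 4y3 - 4y4 ≤ -8
  y1, y2, y3, y4 ≥ 0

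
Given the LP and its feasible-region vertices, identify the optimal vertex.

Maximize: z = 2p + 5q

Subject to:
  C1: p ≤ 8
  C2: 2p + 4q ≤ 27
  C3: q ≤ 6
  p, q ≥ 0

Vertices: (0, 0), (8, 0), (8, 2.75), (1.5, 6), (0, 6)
Evaluating z = 2p + 5q at each vertex:
  (0, 0): z = 0
  (8, 0): z = 16
  (8, 2.75): z = 29.75
  (1.5, 6): z = 33
  (0, 6): z = 30

The largest value is z = 33, attained at (1.5, 6).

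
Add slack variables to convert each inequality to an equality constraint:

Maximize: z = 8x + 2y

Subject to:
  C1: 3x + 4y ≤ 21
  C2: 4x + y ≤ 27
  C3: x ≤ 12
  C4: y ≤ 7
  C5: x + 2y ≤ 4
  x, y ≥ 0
max z = 8x + 2y

s.t.
  3x + 4y + s1 = 21
  4x + y + s2 = 27
  x + s3 = 12
  y + s4 = 7
  x + 2y + s5 = 4
  x, y, s1, s2, s3, s4, s5 ≥ 0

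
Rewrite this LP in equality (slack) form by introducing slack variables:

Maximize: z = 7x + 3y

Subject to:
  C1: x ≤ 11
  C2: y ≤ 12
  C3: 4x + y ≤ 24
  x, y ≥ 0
max z = 7x + 3y

s.t.
  x + s1 = 11
  y + s2 = 12
  4x + y + s3 = 24
  x, y, s1, s2, s3 ≥ 0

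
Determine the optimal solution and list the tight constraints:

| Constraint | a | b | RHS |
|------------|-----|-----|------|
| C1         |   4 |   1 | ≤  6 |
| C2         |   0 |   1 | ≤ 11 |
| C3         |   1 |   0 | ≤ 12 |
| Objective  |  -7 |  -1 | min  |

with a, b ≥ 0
Optimal: a = 1.5, b = 0
Slack at optimum:
  C1: slack = 0 (binding)
  C2: slack = 11
  C3: slack = 10.5
  a ≥ 0: a = 1.5
  b ≥ 0: b = 0 (binding)
Binding constraints: C1, b ≥ 0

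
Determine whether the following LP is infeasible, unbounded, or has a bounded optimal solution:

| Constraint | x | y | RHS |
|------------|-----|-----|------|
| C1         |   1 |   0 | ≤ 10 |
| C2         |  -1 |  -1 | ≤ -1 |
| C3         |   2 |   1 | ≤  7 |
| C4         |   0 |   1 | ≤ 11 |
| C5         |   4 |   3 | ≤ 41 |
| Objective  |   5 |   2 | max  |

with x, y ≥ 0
The point (3.5, 0) satisfies every constraint, so the LP is feasible; the constraints give x ≤ 10 and y ≤ 11, which with x, y ≥ 0 keep the feasible region inside a bounded box. A feasible, bounded LP attains a finite optimum at a vertex.

Evaluating z = 5x + 2y at each vertex:
  (0, 1): z = 2
  (1, 0): z = 5
  (3.5, 0): z = 17.5
  (0, 7): z = 14

Bounded optimum: z* = 17.5 at (3.5, 0).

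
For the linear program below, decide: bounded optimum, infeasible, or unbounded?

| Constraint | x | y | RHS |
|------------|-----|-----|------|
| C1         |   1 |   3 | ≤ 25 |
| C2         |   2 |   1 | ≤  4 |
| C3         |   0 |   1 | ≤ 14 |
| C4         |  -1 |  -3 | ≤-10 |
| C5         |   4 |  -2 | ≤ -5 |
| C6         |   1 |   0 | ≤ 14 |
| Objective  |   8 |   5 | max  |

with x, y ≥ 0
The point (0, 4) satisfies every constraint, so the LP is feasible; the constraints give x ≤ 14 and y ≤ 14, which with x, y ≥ 0 keep the feasible region inside a bounded box. A feasible, bounded LP attains a finite optimum at a vertex.

Evaluating z = 8x + 5y at each vertex:
  (0, 3.333): z = 16.67
  (0.3571, 3.214): z = 18.93
  (0.375, 3.25): z = 19.25
  (0, 4): z = 20

The LP has an optimal solution: (0, 4) with z = 20.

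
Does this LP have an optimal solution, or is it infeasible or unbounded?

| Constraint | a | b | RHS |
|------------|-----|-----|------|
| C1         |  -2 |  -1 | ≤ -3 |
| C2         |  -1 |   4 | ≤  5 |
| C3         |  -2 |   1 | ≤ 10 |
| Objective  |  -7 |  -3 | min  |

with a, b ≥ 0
Feasible point: (1, 1) satisfies every constraint, so the LP is feasible.
Direction d = (1, 0): for each constraint row a, a·d ≤ 0 —
  (-2)(1) + (-1)(0) = -2 ≤ 0
  (-1)(1) + (4)(0) = -1 ≤ 0
  (-2)(1) + (1)(0) = -2 ≤ 0
and d ≥ 0, so (1, 1) + t·d stays feasible for every t ≥ 0. Along this ray z = -7a - 3b changes by -7 per unit t, so z → −∞.

Unbounded — the objective can decrease without bound over the feasible region.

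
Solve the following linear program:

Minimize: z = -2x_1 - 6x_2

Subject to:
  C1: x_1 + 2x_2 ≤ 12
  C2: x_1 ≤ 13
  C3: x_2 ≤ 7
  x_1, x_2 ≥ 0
Each vertex is the intersection of two constraint boundaries that also satisfies all remaining constraints:
  x_1 = 0 and x_2 = 0 → (0, 0)
  x_1 + 2x_2 = 12 and x_2 = 0 → (12, 0)
  x_1 + 2x_2 = 12 and x_1 = 0 → (0, 6)

Evaluating z = -2x_1 - 6x_2 at each vertex:
  (0, 0): z = 0
  (12, 0): z = -24
  (0, 6): z = -36

The minimum is at (0, 6) with z = -36.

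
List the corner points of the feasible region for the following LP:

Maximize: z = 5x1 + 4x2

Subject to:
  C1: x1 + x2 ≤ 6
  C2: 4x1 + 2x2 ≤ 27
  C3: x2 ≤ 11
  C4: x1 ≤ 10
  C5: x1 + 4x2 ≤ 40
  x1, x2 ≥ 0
Each vertex is the intersection of two constraint boundaries that also satisfies all remaining constraints:
  x1 = 0 and x2 = 0 → (0, 0)
  x1 + x2 = 6 and x2 = 0 → (6, 0)
  x1 + x2 = 6 and x1 = 0 → (0, 6)

Vertices: (0, 0), (6, 0), (0, 6)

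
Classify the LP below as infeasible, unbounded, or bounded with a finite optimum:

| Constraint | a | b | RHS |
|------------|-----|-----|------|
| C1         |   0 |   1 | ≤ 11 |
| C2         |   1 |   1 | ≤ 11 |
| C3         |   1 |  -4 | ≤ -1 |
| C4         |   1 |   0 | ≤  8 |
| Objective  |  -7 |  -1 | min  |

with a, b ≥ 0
The point (8, 3) satisfies every constraint, so the LP is feasible; the constraints give a ≤ 8 and b ≤ 11, which with a, b ≥ 0 keep the feasible region inside a bounded box. A feasible, bounded LP attains a finite optimum at a vertex.

Feasible with finite optimum z* = -59 at (8, 3).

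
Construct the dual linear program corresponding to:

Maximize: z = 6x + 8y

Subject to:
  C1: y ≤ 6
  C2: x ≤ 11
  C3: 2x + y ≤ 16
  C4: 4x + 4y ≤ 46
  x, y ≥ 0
Minimize: z = 6y1 + 11y2 + 16y3 + 46y4

Subject to:
  C1: -y2 - 2y3 - 4y4 ≤ -6
  C2: -y1 - y3 - 4y4 ≤ -8
  y1, y2, y3, y4 ≥ 0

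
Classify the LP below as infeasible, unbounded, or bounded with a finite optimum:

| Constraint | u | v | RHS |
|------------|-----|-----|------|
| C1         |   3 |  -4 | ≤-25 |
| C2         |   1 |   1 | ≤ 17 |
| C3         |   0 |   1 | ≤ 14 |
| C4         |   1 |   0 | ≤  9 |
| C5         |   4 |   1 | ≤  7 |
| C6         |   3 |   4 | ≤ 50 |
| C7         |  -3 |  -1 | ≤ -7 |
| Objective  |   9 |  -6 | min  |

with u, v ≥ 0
The point (0, 7) satisfies every constraint, so the LP is feasible; the constraints give u ≤ 9 and v ≤ 14, which with u, v ≥ 0 keep the feasible region inside a bounded box. A feasible, bounded LP attains a finite optimum at a vertex.

Evaluating z = 9u - 6v at each vertex:
  (0, 7): z = -42

Bounded optimum: z* = -42 at (0, 7).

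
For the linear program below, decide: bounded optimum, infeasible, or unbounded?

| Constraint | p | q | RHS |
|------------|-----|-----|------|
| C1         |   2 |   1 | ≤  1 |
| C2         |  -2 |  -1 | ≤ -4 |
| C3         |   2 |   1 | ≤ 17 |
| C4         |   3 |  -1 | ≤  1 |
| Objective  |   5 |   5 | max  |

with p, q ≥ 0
C1 requires 2p + q ≤ 1, while C2 (-2p - q ≤ -4) is equivalent to 2p + q ≥ 4. Together they would need 4 ≤ 2p + q ≤ 1, which is impossible since 4 > 1. No point satisfies all constraints.

Infeasible: no point satisfies all constraints simultaneously.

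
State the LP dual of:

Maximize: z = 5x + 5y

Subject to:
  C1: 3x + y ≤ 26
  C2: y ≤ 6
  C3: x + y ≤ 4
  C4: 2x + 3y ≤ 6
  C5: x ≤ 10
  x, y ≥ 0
Minimize: z = 26y1 + 6y2 + 4y3 + 6y4 + 10y5

Subject to:
  C1: -3y1 - y3 - 2y4 - y5 ≤ -5
  C2: -y1 - y2 - y3 - 3y4 ≤ -5
  y1, y2, y3, y4, y5 ≥ 0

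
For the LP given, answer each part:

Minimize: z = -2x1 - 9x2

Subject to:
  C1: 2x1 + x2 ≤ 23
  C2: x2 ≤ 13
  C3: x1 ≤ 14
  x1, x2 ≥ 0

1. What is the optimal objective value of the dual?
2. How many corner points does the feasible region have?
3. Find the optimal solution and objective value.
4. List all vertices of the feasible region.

1. -127 (by strong duality, equal to the primal optimum)
2. 4
3. x1 = 5, x2 = 13, z = -127
4. (0, 0), (11.5, 0), (5, 13), (0, 13)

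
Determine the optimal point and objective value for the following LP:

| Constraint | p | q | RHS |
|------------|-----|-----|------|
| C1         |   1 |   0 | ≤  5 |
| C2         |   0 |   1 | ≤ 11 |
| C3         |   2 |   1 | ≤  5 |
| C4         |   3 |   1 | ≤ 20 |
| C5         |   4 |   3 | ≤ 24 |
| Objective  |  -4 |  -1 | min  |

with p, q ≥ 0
Each vertex is the intersection of two constraint boundaries that also satisfies all remaining constraints:
  p = 0 and q = 0 → (0, 0)
  2p + q = 5 and q = 0 → (2.5, 0)
  2p + q = 5 and p = 0 → (0, 5)

Evaluating z = -4p - q at each vertex:
  (0, 0): z = 0
  (2.5, 0): z = -10
  (0, 5): z = -5

The minimum is at (2.5, 0) with z = -10.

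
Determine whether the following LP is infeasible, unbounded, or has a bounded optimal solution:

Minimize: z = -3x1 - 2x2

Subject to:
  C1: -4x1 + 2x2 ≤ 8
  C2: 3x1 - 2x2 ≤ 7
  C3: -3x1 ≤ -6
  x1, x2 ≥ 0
Feasible point: (2, 0) satisfies every constraint, so the LP is feasible.
Direction d = (1, 2): for each constraint row a, a·d ≤ 0 —
  (-4)(1) + (2)(2) = 0 ≤ 0
  (3)(1) + (-2)(2) = -1 ≤ 0
  (-3)(1) + (0)(2) = -3 ≤ 0
and d ≥ 0, so (2, 0) + t·d stays feasible for every t ≥ 0. Along this ray z = -3x1 - 2x2 changes by -7 per unit t, so z → −∞.

The LP is unbounded; z can be made arbitrarily small.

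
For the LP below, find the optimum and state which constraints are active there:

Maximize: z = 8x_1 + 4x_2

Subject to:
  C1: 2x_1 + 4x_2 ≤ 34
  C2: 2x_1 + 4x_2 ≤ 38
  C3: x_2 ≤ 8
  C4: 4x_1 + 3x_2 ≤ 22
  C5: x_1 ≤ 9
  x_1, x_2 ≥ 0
Optimal: x_1 = 5.5, x_2 = 0
Slack at optimum:
  C1: slack = 23
  C2: slack = 27
  C3: slack = 8
  C4: slack = 0 (binding)
  C5: slack = 3.5
  x_1 ≥ 0: x_1 = 5.5
  x_2 ≥ 0: x_2 = 0 (binding)
Binding constraints: C4, x_2 ≥ 0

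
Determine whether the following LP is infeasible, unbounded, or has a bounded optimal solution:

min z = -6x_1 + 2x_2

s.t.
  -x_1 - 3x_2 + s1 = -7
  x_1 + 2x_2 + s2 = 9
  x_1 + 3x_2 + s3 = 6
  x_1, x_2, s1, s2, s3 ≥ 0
The row x_1 + 3x_2 + s3 = 6 with s3 ≥ 0 requires x_1 + 3x_2 ≤ 6, while the row -x_1 - 3x_2 + s1 = -7 with s1 ≥ 0 is equivalent to x_1 + 3x_2 ≥ 7. Together they would need 7 ≤ x_1 + 3x_2 ≤ 6, which is impossible since 7 > 6. No point satisfies all constraints.

Infeasible — the constraint set is empty.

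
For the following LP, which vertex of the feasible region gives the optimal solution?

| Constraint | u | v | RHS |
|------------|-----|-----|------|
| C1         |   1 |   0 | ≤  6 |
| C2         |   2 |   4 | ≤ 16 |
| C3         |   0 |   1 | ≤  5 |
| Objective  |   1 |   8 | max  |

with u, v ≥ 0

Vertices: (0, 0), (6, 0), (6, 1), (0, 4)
(0, 4) with z = 32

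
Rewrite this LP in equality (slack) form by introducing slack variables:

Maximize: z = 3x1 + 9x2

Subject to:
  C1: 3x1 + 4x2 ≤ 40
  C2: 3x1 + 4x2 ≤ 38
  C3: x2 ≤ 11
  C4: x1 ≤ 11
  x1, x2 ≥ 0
max z = 3x1 + 9x2

s.t.
  3x1 + 4x2 + s1 = 40
  3x1 + 4x2 + s2 = 38
  x2 + s3 = 11
  x1 + s4 = 11
  x1, x2, s1, s2, s3, s4 ≥ 0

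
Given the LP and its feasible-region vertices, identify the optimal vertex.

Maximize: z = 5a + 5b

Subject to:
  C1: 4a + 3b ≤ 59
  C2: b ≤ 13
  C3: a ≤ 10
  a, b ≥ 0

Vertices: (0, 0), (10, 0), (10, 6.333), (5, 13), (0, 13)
(5, 13) with z = 90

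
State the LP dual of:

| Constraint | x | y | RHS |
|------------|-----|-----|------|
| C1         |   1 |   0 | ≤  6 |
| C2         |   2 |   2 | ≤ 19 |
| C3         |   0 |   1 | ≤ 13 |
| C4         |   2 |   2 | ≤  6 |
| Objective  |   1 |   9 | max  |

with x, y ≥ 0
Minimize: z = 6y1 + 19y2 + 13y3 + 6y4

Subject to:
  C1: -y1 - 2y2 - 2y4 ≤ -1
  C2: -2y2 - y3 - 2y4 ≤ -9
  y1, y2, y3, y4 ≥ 0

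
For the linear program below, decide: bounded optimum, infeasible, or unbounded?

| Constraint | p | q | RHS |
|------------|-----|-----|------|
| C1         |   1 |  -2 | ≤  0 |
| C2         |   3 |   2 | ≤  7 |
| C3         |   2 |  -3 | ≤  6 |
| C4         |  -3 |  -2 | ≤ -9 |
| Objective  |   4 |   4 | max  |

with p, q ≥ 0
C2 requires 3p + 2q ≤ 7, while C4 (-3p - 2q ≤ -9) is equivalent to 3p + 2q ≥ 9. Together they would need 9 ≤ 3p + 2q ≤ 7, which is impossible since 9 > 7. No point satisfies all constraints.

Infeasible — the constraint set is empty.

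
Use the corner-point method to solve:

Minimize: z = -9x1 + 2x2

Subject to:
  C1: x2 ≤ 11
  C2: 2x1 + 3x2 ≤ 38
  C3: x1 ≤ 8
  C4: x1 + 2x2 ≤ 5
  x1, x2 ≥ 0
Each vertex is the intersection of two constraint boundaries that also satisfies all remaining constraints:
  x1 = 0 and x2 = 0 → (0, 0)
  x1 + 2x2 = 5 and x2 = 0 → (5, 0)
  x1 + 2x2 = 5 and x1 = 0 → (0, 2.5)

Evaluating z = -9x1 + 2x2 at each vertex:
  (0, 0): z = 0
  (5, 0): z = -45
  (0, 2.5): z = 5

The minimum is at (5, 0) with z = -45.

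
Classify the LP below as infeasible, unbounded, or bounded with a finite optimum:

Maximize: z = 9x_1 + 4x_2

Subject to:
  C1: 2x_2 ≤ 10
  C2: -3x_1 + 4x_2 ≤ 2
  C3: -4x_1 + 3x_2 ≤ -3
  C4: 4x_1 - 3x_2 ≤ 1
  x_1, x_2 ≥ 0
C4 requires 4x_1 - 3x_2 ≤ 1, while C3 (-4x_1 + 3x_2 ≤ -3) is equivalent to 4x_1 - 3x_2 ≥ 3. Together they would need 3 ≤ 4x_1 - 3x_2 ≤ 1, which is impossible since 3 > 1. No point satisfies all constraints.

Infeasible — the constraint set is empty.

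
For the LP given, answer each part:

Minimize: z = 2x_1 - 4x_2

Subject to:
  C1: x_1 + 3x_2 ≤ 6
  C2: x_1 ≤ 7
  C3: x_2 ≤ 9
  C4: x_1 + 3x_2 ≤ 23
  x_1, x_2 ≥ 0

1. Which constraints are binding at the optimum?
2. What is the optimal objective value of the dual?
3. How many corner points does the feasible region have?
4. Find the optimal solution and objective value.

1. C1, x_1 ≥ 0
2. -8 (by strong duality, equal to the primal optimum)
3. 3
4. x_1 = 0, x_2 = 2, z = -8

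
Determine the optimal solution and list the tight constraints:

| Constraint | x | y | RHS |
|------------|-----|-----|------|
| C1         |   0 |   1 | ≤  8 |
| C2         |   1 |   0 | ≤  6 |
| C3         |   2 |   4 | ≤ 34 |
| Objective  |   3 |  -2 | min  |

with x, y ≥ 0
Optimal: x = 0, y = 8
Binding: C1, x ≥ 0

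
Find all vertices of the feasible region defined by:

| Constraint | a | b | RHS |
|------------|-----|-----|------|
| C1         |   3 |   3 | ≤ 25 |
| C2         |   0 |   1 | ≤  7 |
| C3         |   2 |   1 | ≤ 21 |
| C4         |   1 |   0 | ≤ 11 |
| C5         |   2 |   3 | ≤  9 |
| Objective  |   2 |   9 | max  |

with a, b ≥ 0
Each vertex is the intersection of two constraint boundaries that also satisfies all remaining constraints:
  a = 0 and b = 0 → (0, 0)
  2a + 3b = 9 and b = 0 → (4.5, 0)
  2a + 3b = 9 and a = 0 → (0, 3)

Vertices: (0, 0), (4.5, 0), (0, 3)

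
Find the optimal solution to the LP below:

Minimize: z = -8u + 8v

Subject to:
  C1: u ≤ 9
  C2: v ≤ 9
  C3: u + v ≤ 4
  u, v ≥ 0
Each vertex is the intersection of two constraint boundaries that also satisfies all remaining constraints:
  u = 0 and v = 0 → (0, 0)
  u + v = 4 and v = 0 → (4, 0)
  u + v = 4 and u = 0 → (0, 4)

Evaluating z = -8u + 8v at each vertex:
  (0, 0): z = 0
  (4, 0): z = -32
  (0, 4): z = 32

The minimum is at (4, 0) with z = -32.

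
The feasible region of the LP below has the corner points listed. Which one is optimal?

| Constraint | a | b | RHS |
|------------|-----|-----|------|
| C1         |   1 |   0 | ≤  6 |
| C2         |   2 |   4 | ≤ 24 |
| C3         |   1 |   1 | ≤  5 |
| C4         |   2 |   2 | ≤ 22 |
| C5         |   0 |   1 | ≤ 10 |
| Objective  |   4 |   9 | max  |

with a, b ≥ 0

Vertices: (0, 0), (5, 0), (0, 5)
Evaluating z = 4a + 9b at each vertex:
  (0, 0): z = 0
  (5, 0): z = 20
  (0, 5): z = 45

The largest value is z = 45, attained at (0, 5).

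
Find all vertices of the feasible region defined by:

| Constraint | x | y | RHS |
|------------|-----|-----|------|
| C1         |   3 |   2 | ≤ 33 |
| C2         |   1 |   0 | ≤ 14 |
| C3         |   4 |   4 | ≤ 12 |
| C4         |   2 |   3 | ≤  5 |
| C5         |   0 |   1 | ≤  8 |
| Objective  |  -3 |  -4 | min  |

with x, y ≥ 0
Each vertex is the intersection of two constraint boundaries that also satisfies all remaining constraints:
  x = 0 and y = 0 → (0, 0)
  2x + 3y = 5 and y = 0 → (2.5, 0)
  2x + 3y = 5 and x = 0 → (0, 1.667)

Vertices: (0, 0), (2.5, 0), (0, 1.667)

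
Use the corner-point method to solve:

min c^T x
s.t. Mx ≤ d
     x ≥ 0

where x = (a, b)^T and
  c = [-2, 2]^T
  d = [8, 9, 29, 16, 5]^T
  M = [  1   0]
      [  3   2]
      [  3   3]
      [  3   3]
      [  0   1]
Each vertex is the intersection of two constraint boundaries that also satisfies all remaining constraints:
  a = 0 and b = 0 → (0, 0)
  3a + 2b = 9 and b = 0 → (3, 0)
  3a + 2b = 9 and a = 0 → (0, 4.5)

Evaluating z = -2a + 2b at each vertex:
  (0, 0): z = 0
  (3, 0): z = -6
  (0, 4.5): z = 9

The minimum is at (3, 0) with z = -6.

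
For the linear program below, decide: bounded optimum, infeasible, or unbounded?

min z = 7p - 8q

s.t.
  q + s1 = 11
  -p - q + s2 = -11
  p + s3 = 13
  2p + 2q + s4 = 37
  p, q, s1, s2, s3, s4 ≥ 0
The point (0, 11) satisfies every constraint, so the LP is feasible; the constraints give p ≤ 13 and q ≤ 11, which with p, q ≥ 0 keep the feasible region inside a bounded box. A feasible, bounded LP attains a finite optimum at a vertex.

The LP has an optimal solution: (0, 11) with z = -88.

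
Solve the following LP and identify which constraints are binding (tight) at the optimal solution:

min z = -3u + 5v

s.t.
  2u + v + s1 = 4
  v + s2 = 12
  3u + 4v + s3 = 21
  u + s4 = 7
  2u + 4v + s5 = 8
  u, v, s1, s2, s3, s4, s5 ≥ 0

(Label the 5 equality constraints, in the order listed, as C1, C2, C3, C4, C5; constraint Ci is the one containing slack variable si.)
Optimal: u = 2, v = 0
Binding: C1, v ≥ 0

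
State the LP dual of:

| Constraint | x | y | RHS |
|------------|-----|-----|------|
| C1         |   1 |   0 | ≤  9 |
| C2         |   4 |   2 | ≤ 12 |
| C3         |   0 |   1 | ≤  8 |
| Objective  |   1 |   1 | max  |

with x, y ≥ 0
Minimize: z = 9y1 + 12y2 + 8y3

Subject to:
  C1: -y1 - 4y2 ≤ -1
  C2: -2y2 - y3 ≤ -1
  y1, y2, y3 ≥ 0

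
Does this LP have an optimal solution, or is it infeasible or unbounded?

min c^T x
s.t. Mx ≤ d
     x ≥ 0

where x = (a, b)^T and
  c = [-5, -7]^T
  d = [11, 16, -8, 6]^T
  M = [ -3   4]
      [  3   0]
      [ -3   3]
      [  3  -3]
One constraint requires 3a - 3b ≤ 6, while the constraint -3a + 3b ≤ -8 is equivalent to 3a - 3b ≥ 8. Together they would need 8 ≤ 3a - 3b ≤ 6, which is impossible since 8 > 6. No point satisfies all constraints.

The feasible region is empty; the LP is infeasible.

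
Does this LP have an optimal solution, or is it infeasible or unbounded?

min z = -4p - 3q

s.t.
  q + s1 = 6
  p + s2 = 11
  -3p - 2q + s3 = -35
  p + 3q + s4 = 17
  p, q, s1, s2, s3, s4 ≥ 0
The point (11, 2) satisfies every constraint, so the LP is feasible; the constraints give p ≤ 11 and q ≤ 6, which with p, q ≥ 0 keep the feasible region inside a bounded box. A feasible, bounded LP attains a finite optimum at a vertex.

Evaluating z = -4p - 3q at each vertex:
  (11, 1): z = -47
  (11, 2): z = -50
  (10.14, 2.286): z = -47.43

Bounded optimum: z* = -50 at (11, 2).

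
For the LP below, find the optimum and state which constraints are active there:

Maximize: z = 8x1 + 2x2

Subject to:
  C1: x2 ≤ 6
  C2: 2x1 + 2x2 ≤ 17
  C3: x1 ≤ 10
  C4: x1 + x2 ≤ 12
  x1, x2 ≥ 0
Optimal: x1 = 8.5, x2 = 0
Slack at optimum:
  C1: slack = 6
  C2: slack = 0 (binding)
  C3: slack = 1.5
  C4: slack = 3.5
  x1 ≥ 0: x1 = 8.5
  x2 ≥ 0: x2 = 0 (binding)
Binding constraints: C2, x2 ≥ 0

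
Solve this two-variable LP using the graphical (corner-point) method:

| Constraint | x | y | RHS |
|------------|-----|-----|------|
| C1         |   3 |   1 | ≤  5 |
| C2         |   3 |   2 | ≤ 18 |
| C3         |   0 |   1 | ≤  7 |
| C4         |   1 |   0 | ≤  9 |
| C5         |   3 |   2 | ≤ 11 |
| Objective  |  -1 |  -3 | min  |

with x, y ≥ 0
x = 0, y = 5, z = -15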